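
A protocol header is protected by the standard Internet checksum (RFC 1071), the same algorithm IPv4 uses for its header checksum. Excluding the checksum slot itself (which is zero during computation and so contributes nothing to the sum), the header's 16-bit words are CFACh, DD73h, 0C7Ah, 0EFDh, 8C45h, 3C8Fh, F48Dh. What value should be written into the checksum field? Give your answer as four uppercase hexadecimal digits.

One's-complement addition (fold any carry out of bit 15 back into bit 0):
  0xCFAC + 0xDD73 = 0x1AD1F → wrap carry → 0xAD20
  0xAD20 + 0x0C7A = 0x0B99A
  0xB99A + 0x0EFD = 0x0C897
  0xC897 + 0x8C45 = 0x154DC → wrap carry → 0x54DD
  0x54DD + 0x3C8F = 0x0916C
  0x916C + 0xF48D = 0x185F9 → wrap carry → 0x85FA
One's-complement sum = 0x85FA.
Checksum = ~0x85FA & 0xFFFF = 0x7A05.

7A05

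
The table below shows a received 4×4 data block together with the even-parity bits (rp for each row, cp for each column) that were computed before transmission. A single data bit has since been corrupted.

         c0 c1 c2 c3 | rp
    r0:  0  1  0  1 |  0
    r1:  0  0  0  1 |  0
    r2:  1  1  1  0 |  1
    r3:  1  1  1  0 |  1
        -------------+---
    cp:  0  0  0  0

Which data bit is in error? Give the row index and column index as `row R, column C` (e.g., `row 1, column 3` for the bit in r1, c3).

Recompute each row's even parity and compare to rp:
  r0: data parity 0, sent rp 0 → ok
  r1: data parity 1, sent rp 0 → mismatch
  r2: data parity 1, sent rp 1 → ok
  r3: data parity 1, sent rp 1 → ok
Recompute each column's even parity and compare to cp:
  c0: data parity 0, sent cp 0 → ok
  c1: data parity 1, sent cp 0 → mismatch
  c2: data parity 0, sent cp 0 → ok
  c3: data parity 0, sent cp 0 → ok
Exactly one row (r1) and one column (c1) fail → the flipped bit is at their intersection.

row 1, column 1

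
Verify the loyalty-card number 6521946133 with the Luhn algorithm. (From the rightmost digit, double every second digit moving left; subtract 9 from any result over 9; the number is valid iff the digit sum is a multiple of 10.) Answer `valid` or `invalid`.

From the right, keep odd positions and double even positions (subtract 9 from any doubled value over 9):
  doubled (positions 2,4,...): 6 3 9 4 3 → sum 25
  kept (positions 1,3,...): 3 1 4 1 5 → sum 14
Total = 39.
39 mod 10 = 9, so the number is invalid.

invalid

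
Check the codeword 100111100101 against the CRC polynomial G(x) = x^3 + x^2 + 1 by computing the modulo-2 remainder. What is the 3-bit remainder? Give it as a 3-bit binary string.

Modulo-2 division of 100111100101 by 1101:
  pos 0: 1001 XOR 1101 = 0100
  pos 1: 1001 XOR 1101 = 0100
  pos 2: 1001 XOR 1101 = 0100
  pos 3: 1001 XOR 1101 = 0100
  pos 4: 1000 XOR 1101 = 0101
  pos 5: 1010 XOR 1101 = 0111
  pos 6: 1111 XOR 1101 = 0010
  pos 8: 1001 XOR 1101 = 0100
Remainder = 100 (nonzero — an error is detected).

100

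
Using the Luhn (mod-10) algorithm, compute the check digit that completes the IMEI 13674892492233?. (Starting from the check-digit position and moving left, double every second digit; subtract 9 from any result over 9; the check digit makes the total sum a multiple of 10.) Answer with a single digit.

Partial digits right→left: 3 3 2 2 9 4 2 9 8 4 7 6 3 1
Double every second digit counting from the check-digit position (so the 1st, 3rd, 5th, ... of the partial from the right).
  doubled (with −9 where >9): 6 4 9 4 7 5 6 → sum 41
  kept as-is: 3 2 4 9 4 6 1 → sum 29
Total = 41 + 29 = 70.
Check digit = (10 − (70 mod 10)) mod 10 = 0.

0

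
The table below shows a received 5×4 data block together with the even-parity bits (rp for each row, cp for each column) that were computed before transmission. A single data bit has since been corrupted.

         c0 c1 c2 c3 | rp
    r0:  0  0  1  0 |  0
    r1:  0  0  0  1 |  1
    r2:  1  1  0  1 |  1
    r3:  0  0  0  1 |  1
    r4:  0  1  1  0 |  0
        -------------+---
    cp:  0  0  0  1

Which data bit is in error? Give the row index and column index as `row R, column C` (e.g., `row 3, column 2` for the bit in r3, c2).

Recompute each row's even parity and compare to rp:
  r0: data parity 1, sent rp 0 → mismatch
  r1: data parity 1, sent rp 1 → ok
  r2: data parity 1, sent rp 1 → ok
  r3: data parity 1, sent rp 1 → ok
  r4: data parity 0, sent rp 0 → ok
Recompute each column's even parity and compare to cp:
  c0: data parity 1, sent cp 0 → mismatch
  c1: data parity 0, sent cp 0 → ok
  c2: data parity 0, sent cp 0 → ok
  c3: data parity 1, sent cp 1 → ok
Exactly one row (r0) and one column (c0) fail → the flipped bit is at their intersection.

row 0, column 0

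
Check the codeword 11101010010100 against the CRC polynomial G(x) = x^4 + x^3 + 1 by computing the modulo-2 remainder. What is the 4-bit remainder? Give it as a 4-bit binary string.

Modulo-2 division of 11101010010100 by 11001:
  pos 0: 11101 XOR 11001 = 00100
  pos 2: 10001 XOR 11001 = 01000
  pos 3: 10000 XOR 11001 = 01001
  pos 4: 10010 XOR 11001 = 01011
  pos 5: 10111 XOR 11001 = 01110
  pos 6: 11100 XOR 11001 = 00101
  pos 8: 10110 XOR 11001 = 01111
  pos 9: 11110 XOR 11001 = 00111
Remainder = 0111 (nonzero — an error is detected).

0111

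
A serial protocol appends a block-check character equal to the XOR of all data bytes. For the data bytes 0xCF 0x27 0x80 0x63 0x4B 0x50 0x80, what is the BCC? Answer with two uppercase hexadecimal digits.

90

XOR the bytes together:
  start with 0xCF
  0xCF ⊕ 0x27 = 0xE8
  0xE8 ⊕ 0x80 = 0x68
  0x68 ⊕ 0x63 = 0x0B
  0x0B ⊕ 0x4B = 0x40
  0x40 ⊕ 0x50 = 0x10
  0x10 ⊕ 0x80 = 0x90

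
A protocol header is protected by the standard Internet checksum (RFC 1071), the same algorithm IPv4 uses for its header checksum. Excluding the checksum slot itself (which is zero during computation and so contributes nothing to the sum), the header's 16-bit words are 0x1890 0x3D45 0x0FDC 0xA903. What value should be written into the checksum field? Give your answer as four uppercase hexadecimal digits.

F14A

One's-complement addition (fold any carry out of bit 15 back into bit 0):
  0x1890 + 0x3D45 = 0x055D5
  0x55D5 + 0x0FDC = 0x065B1
  0x65B1 + 0xA903 = 0x10EB4 → wrap carry → 0x0EB5
One's-complement sum = 0x0EB5.
Checksum = ~0x0EB5 & 0xFFFF = 0xF14A.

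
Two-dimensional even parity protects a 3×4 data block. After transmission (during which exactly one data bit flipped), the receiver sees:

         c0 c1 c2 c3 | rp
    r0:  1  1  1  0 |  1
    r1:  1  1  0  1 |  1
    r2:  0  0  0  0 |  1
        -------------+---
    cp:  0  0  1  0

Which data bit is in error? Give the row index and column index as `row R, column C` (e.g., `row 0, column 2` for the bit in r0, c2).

row 2, column 3

Recompute each row's even parity and compare to rp:
  r0: data parity 1, sent rp 1 → ok
  r1: data parity 1, sent rp 1 → ok
  r2: data parity 0, sent rp 1 → mismatch
Recompute each column's even parity and compare to cp:
  c0: data parity 0, sent cp 0 → ok
  c1: data parity 0, sent cp 0 → ok
  c2: data parity 1, sent cp 1 → ok
  c3: data parity 1, sent cp 0 → mismatch
Exactly one row (r2) and one column (c3) fail → the flipped bit is at their intersection.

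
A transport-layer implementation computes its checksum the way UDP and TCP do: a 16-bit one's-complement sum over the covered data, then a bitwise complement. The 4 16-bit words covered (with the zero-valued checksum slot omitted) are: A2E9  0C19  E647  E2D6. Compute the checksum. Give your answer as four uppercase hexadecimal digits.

One's-complement addition (fold any carry out of bit 15 back into bit 0):
  0xA2E9 + 0x0C19 = 0x0AF02
  0xAF02 + 0xE647 = 0x19549 → wrap carry → 0x954A
  0x954A + 0xE2D6 = 0x17820 → wrap carry → 0x7821
One's-complement sum = 0x7821.
Checksum = ~0x7821 & 0xFFFF = 0x87DE.

87DE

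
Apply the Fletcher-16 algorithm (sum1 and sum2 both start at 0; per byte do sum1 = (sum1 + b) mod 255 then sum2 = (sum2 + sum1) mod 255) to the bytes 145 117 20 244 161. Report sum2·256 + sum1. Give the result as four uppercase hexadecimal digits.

75B1

Running sums (mod 255):
  after byte 0 (145): sum1=145, sum2=145
  after byte 1 (117): sum1=7, sum2=152
  after byte 2 (20): sum1=27, sum2=179
  after byte 3 (244): sum1=16, sum2=195
  after byte 4 (161): sum1=177, sum2=117
Checksum = sum2·256 + sum1 = 117·256 + 177 = 30129 = 0x75B1.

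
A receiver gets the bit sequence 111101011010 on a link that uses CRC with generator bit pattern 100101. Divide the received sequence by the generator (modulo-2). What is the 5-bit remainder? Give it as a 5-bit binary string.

Modulo-2 division of 111101011010 by 100101:
  pos 0: 111101 XOR 100101 = 011000
  pos 1: 110000 XOR 100101 = 010101
  pos 2: 101011 XOR 100101 = 001110
  pos 4: 111010 XOR 100101 = 011111
  pos 5: 111111 XOR 100101 = 011010
  pos 6: 110100 XOR 100101 = 010001
Remainder = 10001 (nonzero — an error is detected).

10001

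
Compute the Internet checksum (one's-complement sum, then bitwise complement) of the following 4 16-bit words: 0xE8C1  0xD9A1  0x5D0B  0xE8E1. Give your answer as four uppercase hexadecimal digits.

F7AE

One's-complement addition (fold any carry out of bit 15 back into bit 0):
  0xE8C1 + 0xD9A1 = 0x1C262 → wrap carry → 0xC263
  0xC263 + 0x5D0B = 0x11F6E → wrap carry → 0x1F6F
  0x1F6F + 0xE8E1 = 0x10850 → wrap carry → 0x0851
One's-complement sum = 0x0851.
Checksum = ~0x0851 & 0xFFFF = 0xF7AE.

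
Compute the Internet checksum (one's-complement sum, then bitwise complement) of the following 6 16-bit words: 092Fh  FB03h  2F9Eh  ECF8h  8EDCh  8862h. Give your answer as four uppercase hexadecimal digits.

C7F6

One's-complement addition (fold any carry out of bit 15 back into bit 0):
  0x092F + 0xFB03 = 0x10432 → wrap carry → 0x0433
  0x0433 + 0x2F9E = 0x033D1
  0x33D1 + 0xECF8 = 0x120C9 → wrap carry → 0x20CA
  0x20CA + 0x8EDC = 0x0AFA6
  0xAFA6 + 0x8862 = 0x13808 → wrap carry → 0x3809
One's-complement sum = 0x3809.
Checksum = ~0x3809 & 0xFFFF = 0xC7F6.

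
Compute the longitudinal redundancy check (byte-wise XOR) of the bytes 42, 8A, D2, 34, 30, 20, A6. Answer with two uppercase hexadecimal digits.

XOR the bytes together:
  start with 0x42
  0x42 ⊕ 0x8A = 0xC8
  0xC8 ⊕ 0xD2 = 0x1A
  0x1A ⊕ 0x34 = 0x2E
  0x2E ⊕ 0x30 = 0x1E
  0x1E ⊕ 0x20 = 0x3E
  0x3E ⊕ 0xA6 = 0x98

98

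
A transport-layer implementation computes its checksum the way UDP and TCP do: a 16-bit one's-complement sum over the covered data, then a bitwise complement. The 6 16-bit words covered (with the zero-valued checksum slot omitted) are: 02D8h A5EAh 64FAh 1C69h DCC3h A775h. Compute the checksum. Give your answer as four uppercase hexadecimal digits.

One's-complement addition (fold any carry out of bit 15 back into bit 0):
  0x02D8 + 0xA5EA = 0x0A8C2
  0xA8C2 + 0x64FA = 0x10DBC → wrap carry → 0x0DBD
  0x0DBD + 0x1C69 = 0x02A26
  0x2A26 + 0xDCC3 = 0x106E9 → wrap carry → 0x06EA
  0x06EA + 0xA775 = 0x0AE5F
One's-complement sum = 0xAE5F.
Checksum = ~0xAE5F & 0xFFFF = 0x51A0.

51A0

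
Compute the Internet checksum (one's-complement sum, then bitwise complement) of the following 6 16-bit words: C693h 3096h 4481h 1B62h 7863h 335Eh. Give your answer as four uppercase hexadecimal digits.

One's-complement addition (fold any carry out of bit 15 back into bit 0):
  0xC693 + 0x3096 = 0x0F729
  0xF729 + 0x4481 = 0x13BAA → wrap carry → 0x3BAB
  0x3BAB + 0x1B62 = 0x0570D
  0x570D + 0x7863 = 0x0CF70
  0xCF70 + 0x335E = 0x102CE → wrap carry → 0x02CF
One's-complement sum = 0x02CF.
Checksum = ~0x02CF & 0xFFFF = 0xFD30.

FD30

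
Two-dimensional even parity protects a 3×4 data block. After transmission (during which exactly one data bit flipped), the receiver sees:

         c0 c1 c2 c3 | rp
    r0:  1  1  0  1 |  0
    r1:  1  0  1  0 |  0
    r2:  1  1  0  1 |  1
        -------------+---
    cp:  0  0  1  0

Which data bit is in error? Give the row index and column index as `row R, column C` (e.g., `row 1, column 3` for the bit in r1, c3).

row 0, column 0

Recompute each row's even parity and compare to rp:
  r0: data parity 1, sent rp 0 → mismatch
  r1: data parity 0, sent rp 0 → ok
  r2: data parity 1, sent rp 1 → ok
Recompute each column's even parity and compare to cp:
  c0: data parity 1, sent cp 0 → mismatch
  c1: data parity 0, sent cp 0 → ok
  c2: data parity 1, sent cp 1 → ok
  c3: data parity 0, sent cp 0 → ok
Exactly one row (r0) and one column (c0) fail → the flipped bit is at their intersection.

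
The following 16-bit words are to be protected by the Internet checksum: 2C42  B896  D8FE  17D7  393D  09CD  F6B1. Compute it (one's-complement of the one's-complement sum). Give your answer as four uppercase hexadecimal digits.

One's-complement addition (fold any carry out of bit 15 back into bit 0):
  0x2C42 + 0xB896 = 0x0E4D8
  0xE4D8 + 0xD8FE = 0x1BDD6 → wrap carry → 0xBDD7
  0xBDD7 + 0x17D7 = 0x0D5AE
  0xD5AE + 0x393D = 0x10EEB → wrap carry → 0x0EEC
  0x0EEC + 0x09CD = 0x018B9
  0x18B9 + 0xF6B1 = 0x10F6A → wrap carry → 0x0F6B
One's-complement sum = 0x0F6B.
Checksum = ~0x0F6B & 0xFFFF = 0xF094.

F094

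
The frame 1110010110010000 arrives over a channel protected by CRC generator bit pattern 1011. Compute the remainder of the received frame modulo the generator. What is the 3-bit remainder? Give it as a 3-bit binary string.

Modulo-2 division of 1110010110010000 by 1011:
  pos 0: 1110 XOR 1011 = 0101
  pos 1: 1010 XOR 1011 = 0001
  pos 4: 1101 XOR 1011 = 0110
  pos 5: 1101 XOR 1011 = 0110
  pos 6: 1100 XOR 1011 = 0111
  pos 7: 1110 XOR 1011 = 0101
  pos 8: 1011 XOR 1011 = 0000
Remainder = 000 (zero — the frame passes the CRC check).

000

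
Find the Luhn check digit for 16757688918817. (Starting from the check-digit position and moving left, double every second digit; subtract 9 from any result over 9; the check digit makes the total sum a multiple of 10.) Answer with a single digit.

1

Partial digits right→left: 7 1 8 8 1 9 8 8 6 7 5 7 6 1
Double every second digit counting from the check-digit position (so the 1st, 3rd, 5th, ... of the partial from the right).
  doubled (with −9 where >9): 5 7 2 7 3 1 3 → sum 28
  kept as-is: 1 8 9 8 7 7 1 → sum 41
Total = 28 + 41 = 69.
Check digit = (10 − (69 mod 10)) mod 10 = 1.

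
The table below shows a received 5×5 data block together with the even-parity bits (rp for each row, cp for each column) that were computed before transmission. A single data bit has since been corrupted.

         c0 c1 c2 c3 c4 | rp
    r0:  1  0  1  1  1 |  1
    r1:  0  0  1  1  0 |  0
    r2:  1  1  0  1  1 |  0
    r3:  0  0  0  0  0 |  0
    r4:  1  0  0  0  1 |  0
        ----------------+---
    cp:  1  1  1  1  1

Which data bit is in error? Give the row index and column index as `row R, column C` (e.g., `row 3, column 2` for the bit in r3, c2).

row 0, column 2

Recompute each row's even parity and compare to rp:
  r0: data parity 0, sent rp 1 → mismatch
  r1: data parity 0, sent rp 0 → ok
  r2: data parity 0, sent rp 0 → ok
  r3: data parity 0, sent rp 0 → ok
  r4: data parity 0, sent rp 0 → ok
Recompute each column's even parity and compare to cp:
  c0: data parity 1, sent cp 1 → ok
  c1: data parity 1, sent cp 1 → ok
  c2: data parity 0, sent cp 1 → mismatch
  c3: data parity 1, sent cp 1 → ok
  c4: data parity 1, sent cp 1 → ok
Exactly one row (r0) and one column (c2) fail → the flipped bit is at their intersection.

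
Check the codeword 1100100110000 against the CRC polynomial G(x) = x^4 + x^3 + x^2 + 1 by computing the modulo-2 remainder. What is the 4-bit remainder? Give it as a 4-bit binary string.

Modulo-2 division of 1100100110000 by 11101:
  pos 0: 11001 XOR 11101 = 00100
  pos 2: 10000 XOR 11101 = 01101
  pos 3: 11011 XOR 11101 = 00110
  pos 5: 11010 XOR 11101 = 00111
  pos 7: 11100 XOR 11101 = 00001
Remainder = 0010 (nonzero — an error is detected).

0010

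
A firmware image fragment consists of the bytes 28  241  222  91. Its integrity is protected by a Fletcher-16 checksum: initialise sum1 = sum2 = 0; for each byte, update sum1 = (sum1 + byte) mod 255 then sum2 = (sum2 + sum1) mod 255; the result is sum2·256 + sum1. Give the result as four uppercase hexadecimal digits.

Running sums (mod 255):
  after byte 0 (28): sum1=28, sum2=28
  after byte 1 (241): sum1=14, sum2=42
  after byte 2 (222): sum1=236, sum2=23
  after byte 3 (91): sum1=72, sum2=95
Checksum = sum2·256 + sum1 = 95·256 + 72 = 24392 = 0x5F48.

5F48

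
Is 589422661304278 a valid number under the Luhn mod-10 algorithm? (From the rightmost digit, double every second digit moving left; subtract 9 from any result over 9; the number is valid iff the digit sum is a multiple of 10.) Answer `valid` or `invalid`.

From the right, keep odd positions and double even positions (subtract 9 from any doubled value over 9):
  doubled (positions 2,4,...): 5 8 6 3 4 8 7 → sum 41
  kept (positions 1,3,...): 8 2 0 1 6 2 9 5 → sum 33
Total = 74.
74 mod 10 = 4, so the number is invalid.

invalid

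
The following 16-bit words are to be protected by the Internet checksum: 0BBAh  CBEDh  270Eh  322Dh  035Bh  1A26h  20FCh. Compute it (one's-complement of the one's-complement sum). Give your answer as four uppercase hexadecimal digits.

One's-complement addition (fold any carry out of bit 15 back into bit 0):
  0x0BBA + 0xCBED = 0x0D7A7
  0xD7A7 + 0x270E = 0x0FEB5
  0xFEB5 + 0x322D = 0x130E2 → wrap carry → 0x30E3
  0x30E3 + 0x035B = 0x0343E
  0x343E + 0x1A26 = 0x04E64
  0x4E64 + 0x20FC = 0x06F60
One's-complement sum = 0x6F60.
Checksum = ~0x6F60 & 0xFFFF = 0x909F.

909F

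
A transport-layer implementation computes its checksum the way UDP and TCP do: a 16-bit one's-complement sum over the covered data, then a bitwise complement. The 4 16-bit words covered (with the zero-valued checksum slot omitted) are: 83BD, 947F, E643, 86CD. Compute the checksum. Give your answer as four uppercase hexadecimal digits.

One's-complement addition (fold any carry out of bit 15 back into bit 0):
  0x83BD + 0x947F = 0x1183C → wrap carry → 0x183D
  0x183D + 0xE643 = 0x0FE80
  0xFE80 + 0x86CD = 0x1854D → wrap carry → 0x854E
One's-complement sum = 0x854E.
Checksum = ~0x854E & 0xFFFF = 0x7AB1.

7AB1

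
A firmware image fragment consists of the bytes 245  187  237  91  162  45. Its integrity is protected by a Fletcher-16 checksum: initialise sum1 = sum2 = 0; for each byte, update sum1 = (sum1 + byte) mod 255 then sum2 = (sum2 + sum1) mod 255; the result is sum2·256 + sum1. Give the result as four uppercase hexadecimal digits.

Running sums (mod 255):
  after byte 0 (245): sum1=245, sum2=245
  after byte 1 (187): sum1=177, sum2=167
  after byte 2 (237): sum1=159, sum2=71
  after byte 3 (91): sum1=250, sum2=66
  after byte 4 (162): sum1=157, sum2=223
  after byte 5 (45): sum1=202, sum2=170
Checksum = sum2·256 + sum1 = 170·256 + 202 = 43722 = 0xAACA.

AACA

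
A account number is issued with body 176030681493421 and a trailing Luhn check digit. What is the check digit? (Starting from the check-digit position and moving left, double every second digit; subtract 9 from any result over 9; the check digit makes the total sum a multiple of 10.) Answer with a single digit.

1

Partial digits right→left: 1 2 4 3 9 4 1 8 6 0 3 0 6 7 1
Double every second digit counting from the check-digit position (so the 1st, 3rd, 5th, ... of the partial from the right).
  doubled (with −9 where >9): 2 8 9 2 3 6 3 2 → sum 35
  kept as-is: 2 3 4 8 0 0 7 → sum 24
Total = 35 + 24 = 59.
Check digit = (10 − (59 mod 10)) mod 10 = 1.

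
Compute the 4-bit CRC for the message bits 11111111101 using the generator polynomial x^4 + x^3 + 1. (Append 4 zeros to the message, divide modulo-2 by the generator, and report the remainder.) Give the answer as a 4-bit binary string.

0100

Append 4 zeros: 111111111010000. Divide by 11001 (XOR where the leading bit is 1):
  pos 0: 11111 XOR 11001 = 00110
  pos 2: 11011 XOR 11001 = 00010
  pos 5: 10110 XOR 11001 = 01111
  pos 6: 11111 XOR 11001 = 00110
  pos 8: 11000 XOR 11001 = 00001
Remainder (last 4 bits) = 0100. This is the CRC / FCS.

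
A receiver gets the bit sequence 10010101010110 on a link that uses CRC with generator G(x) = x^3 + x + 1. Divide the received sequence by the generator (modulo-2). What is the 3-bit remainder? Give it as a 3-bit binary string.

Modulo-2 division of 10010101010110 by 1011:
  pos 0: 1001 XOR 1011 = 0010
  pos 2: 1001 XOR 1011 = 0010
  pos 4: 1001 XOR 1011 = 0010
  pos 6: 1001 XOR 1011 = 0010
  pos 8: 1001 XOR 1011 = 0010
  pos 10: 1010 XOR 1011 = 0001
Remainder = 001 (nonzero — an error is detected).

001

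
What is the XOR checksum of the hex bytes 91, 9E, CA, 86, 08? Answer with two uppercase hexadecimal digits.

XOR the bytes together:
  start with 0x91
  0x91 ⊕ 0x9E = 0x0F
  0x0F ⊕ 0xCA = 0xC5
  0xC5 ⊕ 0x86 = 0x43
  0x43 ⊕ 0x08 = 0x4B

4B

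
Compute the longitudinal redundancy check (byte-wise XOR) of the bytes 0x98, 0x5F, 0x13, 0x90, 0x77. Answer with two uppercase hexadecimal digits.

XOR the bytes together:
  start with 0x98
  0x98 ⊕ 0x5F = 0xC7
  0xC7 ⊕ 0x13 = 0xD4
  0xD4 ⊕ 0x90 = 0x44
  0x44 ⊕ 0x77 = 0x33

33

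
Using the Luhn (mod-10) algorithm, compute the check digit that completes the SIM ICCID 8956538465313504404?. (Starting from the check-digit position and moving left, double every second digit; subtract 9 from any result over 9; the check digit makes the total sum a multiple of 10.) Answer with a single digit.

6

Partial digits right→left: 4 0 4 4 0 5 3 1 3 5 6 4 8 3 5 6 5 9 8
Double every second digit counting from the check-digit position (so the 1st, 3rd, 5th, ... of the partial from the right).
  doubled (with −9 where >9): 8 8 0 6 6 3 7 1 1 7 → sum 47
  kept as-is: 0 4 5 1 5 4 3 6 9 → sum 37
Total = 47 + 37 = 84.
Check digit = (10 − (84 mod 10)) mod 10 = 6.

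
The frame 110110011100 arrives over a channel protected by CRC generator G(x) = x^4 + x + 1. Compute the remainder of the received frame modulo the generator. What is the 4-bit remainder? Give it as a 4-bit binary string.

Modulo-2 division of 110110011100 by 10011:
  pos 0: 11011 XOR 10011 = 01000
  pos 1: 10000 XOR 10011 = 00011
  pos 4: 11011 XOR 10011 = 01000
  pos 5: 10001 XOR 10011 = 00010
Remainder = 1000 (nonzero — an error is detected).

1000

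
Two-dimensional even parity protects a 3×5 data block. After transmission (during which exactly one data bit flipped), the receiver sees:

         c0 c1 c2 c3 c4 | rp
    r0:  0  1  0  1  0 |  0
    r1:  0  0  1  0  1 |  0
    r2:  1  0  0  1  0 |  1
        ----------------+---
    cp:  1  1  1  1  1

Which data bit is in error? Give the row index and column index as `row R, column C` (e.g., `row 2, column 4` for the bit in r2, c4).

row 2, column 3

Recompute each row's even parity and compare to rp:
  r0: data parity 0, sent rp 0 → ok
  r1: data parity 0, sent rp 0 → ok
  r2: data parity 0, sent rp 1 → mismatch
Recompute each column's even parity and compare to cp:
  c0: data parity 1, sent cp 1 → ok
  c1: data parity 1, sent cp 1 → ok
  c2: data parity 1, sent cp 1 → ok
  c3: data parity 0, sent cp 1 → mismatch
  c4: data parity 1, sent cp 1 → ok
Exactly one row (r2) and one column (c3) fail → the flipped bit is at their intersection.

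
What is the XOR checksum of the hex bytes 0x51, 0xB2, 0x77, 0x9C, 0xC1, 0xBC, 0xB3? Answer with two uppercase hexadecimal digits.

C6

XOR the bytes together:
  start with 0x51
  0x51 ⊕ 0xB2 = 0xE3
  0xE3 ⊕ 0x77 = 0x94
  0x94 ⊕ 0x9C = 0x08
  0x08 ⊕ 0xC1 = 0xC9
  0xC9 ⊕ 0xBC = 0x75
  0x75 ⊕ 0xB3 = 0xC6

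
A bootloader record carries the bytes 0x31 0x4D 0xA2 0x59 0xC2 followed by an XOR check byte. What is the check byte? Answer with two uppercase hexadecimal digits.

XOR the bytes together:
  start with 0x31
  0x31 ⊕ 0x4D = 0x7C
  0x7C ⊕ 0xA2 = 0xDE
  0xDE ⊕ 0x59 = 0x87
  0x87 ⊕ 0xC2 = 0x45

45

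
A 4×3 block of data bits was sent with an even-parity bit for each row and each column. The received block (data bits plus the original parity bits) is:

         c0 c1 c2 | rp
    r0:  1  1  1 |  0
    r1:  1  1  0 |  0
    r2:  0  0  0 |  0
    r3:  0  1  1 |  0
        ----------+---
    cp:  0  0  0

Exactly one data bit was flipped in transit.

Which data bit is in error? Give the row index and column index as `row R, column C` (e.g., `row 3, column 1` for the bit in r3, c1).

row 0, column 1

Recompute each row's even parity and compare to rp:
  r0: data parity 1, sent rp 0 → mismatch
  r1: data parity 0, sent rp 0 → ok
  r2: data parity 0, sent rp 0 → ok
  r3: data parity 0, sent rp 0 → ok
Recompute each column's even parity and compare to cp:
  c0: data parity 0, sent cp 0 → ok
  c1: data parity 1, sent cp 0 → mismatch
  c2: data parity 0, sent cp 0 → ok
Exactly one row (r0) and one column (c1) fail → the flipped bit is at their intersection.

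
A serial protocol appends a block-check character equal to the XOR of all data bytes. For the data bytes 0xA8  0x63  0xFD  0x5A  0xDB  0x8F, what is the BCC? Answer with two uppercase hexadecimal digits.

38

XOR the bytes together:
  start with 0xA8
  0xA8 ⊕ 0x63 = 0xCB
  0xCB ⊕ 0xFD = 0x36
  0x36 ⊕ 0x5A = 0x6C
  0x6C ⊕ 0xDB = 0xB7
  0xB7 ⊕ 0x8F = 0x38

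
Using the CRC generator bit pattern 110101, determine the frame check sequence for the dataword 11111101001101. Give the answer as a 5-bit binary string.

11110

Append 5 zeros: 1111110100110100000. Divide by 110101 (XOR where the leading bit is 1):
  pos 0: 111111 XOR 110101 = 001010
  pos 2: 101001 XOR 110101 = 011100
  pos 3: 111000 XOR 110101 = 001101
  pos 5: 110101 XOR 110101 = 000000
  pos 11: 101000 XOR 110101 = 011101
  pos 12: 111010 XOR 110101 = 001111
Remainder (last 5 bits) = 11110. This is the CRC / FCS.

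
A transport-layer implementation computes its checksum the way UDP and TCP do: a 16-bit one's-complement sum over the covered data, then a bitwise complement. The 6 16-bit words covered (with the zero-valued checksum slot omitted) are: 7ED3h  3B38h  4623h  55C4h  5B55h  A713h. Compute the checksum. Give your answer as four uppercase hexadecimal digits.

One's-complement addition (fold any carry out of bit 15 back into bit 0):
  0x7ED3 + 0x3B38 = 0x0BA0B
  0xBA0B + 0x4623 = 0x1002E → wrap carry → 0x002F
  0x002F + 0x55C4 = 0x055F3
  0x55F3 + 0x5B55 = 0x0B148
  0xB148 + 0xA713 = 0x1585B → wrap carry → 0x585C
One's-complement sum = 0x585C.
Checksum = ~0x585C & 0xFFFF = 0xA7A3.

A7A3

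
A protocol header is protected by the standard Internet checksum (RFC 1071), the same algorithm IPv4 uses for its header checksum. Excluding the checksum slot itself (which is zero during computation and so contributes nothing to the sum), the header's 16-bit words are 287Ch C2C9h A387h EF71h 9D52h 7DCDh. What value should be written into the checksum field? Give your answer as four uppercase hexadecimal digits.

66A0

One's-complement addition (fold any carry out of bit 15 back into bit 0):
  0x287C + 0xC2C9 = 0x0EB45
  0xEB45 + 0xA387 = 0x18ECC → wrap carry → 0x8ECD
  0x8ECD + 0xEF71 = 0x17E3E → wrap carry → 0x7E3F
  0x7E3F + 0x9D52 = 0x11B91 → wrap carry → 0x1B92
  0x1B92 + 0x7DCD = 0x0995F
One's-complement sum = 0x995F.
Checksum = ~0x995F & 0xFFFF = 0x66A0.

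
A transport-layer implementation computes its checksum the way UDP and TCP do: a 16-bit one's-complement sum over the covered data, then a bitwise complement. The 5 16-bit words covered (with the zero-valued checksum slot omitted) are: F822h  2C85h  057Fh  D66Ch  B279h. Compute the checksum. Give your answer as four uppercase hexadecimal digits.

4CF2

One's-complement addition (fold any carry out of bit 15 back into bit 0):
  0xF822 + 0x2C85 = 0x124A7 → wrap carry → 0x24A8
  0x24A8 + 0x057F = 0x02A27
  0x2A27 + 0xD66C = 0x10093 → wrap carry → 0x0094
  0x0094 + 0xB279 = 0x0B30D
One's-complement sum = 0xB30D.
Checksum = ~0xB30D & 0xFFFF = 0x4CF2.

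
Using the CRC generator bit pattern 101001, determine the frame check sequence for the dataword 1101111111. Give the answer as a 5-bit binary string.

Append 5 zeros: 110111111100000. Divide by 101001 (XOR where the leading bit is 1):
  pos 0: 110111 XOR 101001 = 011110
  pos 1: 111101 XOR 101001 = 010100
  pos 2: 101001 XOR 101001 = 000000
  pos 8: 110000 XOR 101001 = 011001
  pos 9: 110010 XOR 101001 = 011011
Remainder (last 5 bits) = 11011. This is the CRC / FCS.

11011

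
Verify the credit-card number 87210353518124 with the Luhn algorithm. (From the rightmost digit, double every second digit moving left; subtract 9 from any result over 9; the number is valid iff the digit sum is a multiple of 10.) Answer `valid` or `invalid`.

invalid

From the right, keep odd positions and double even positions (subtract 9 from any doubled value over 9):
  doubled (positions 2,4,...): 4 7 1 1 0 4 7 → sum 24
  kept (positions 1,3,...): 4 1 1 3 3 1 7 → sum 20
Total = 44.
44 mod 10 = 4, so the number is invalid.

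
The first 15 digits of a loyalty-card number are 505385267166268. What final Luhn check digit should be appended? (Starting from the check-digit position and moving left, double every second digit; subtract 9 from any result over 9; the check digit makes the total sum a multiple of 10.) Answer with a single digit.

1

Partial digits right→left: 8 6 2 6 6 1 7 6 2 5 8 3 5 0 5
Double every second digit counting from the check-digit position (so the 1st, 3rd, 5th, ... of the partial from the right).
  doubled (with −9 where >9): 7 4 3 5 4 7 1 1 → sum 32
  kept as-is: 6 6 1 6 5 3 0 → sum 27
Total = 32 + 27 = 59.
Check digit = (10 − (59 mod 10)) mod 10 = 1.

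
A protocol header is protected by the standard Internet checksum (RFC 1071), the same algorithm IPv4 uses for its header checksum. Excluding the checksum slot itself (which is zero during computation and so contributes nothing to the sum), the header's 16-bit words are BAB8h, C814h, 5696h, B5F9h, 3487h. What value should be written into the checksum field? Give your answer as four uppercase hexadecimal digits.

3C1B

One's-complement addition (fold any carry out of bit 15 back into bit 0):
  0xBAB8 + 0xC814 = 0x182CC → wrap carry → 0x82CD
  0x82CD + 0x5696 = 0x0D963
  0xD963 + 0xB5F9 = 0x18F5C → wrap carry → 0x8F5D
  0x8F5D + 0x3487 = 0x0C3E4
One's-complement sum = 0xC3E4.
Checksum = ~0xC3E4 & 0xFFFF = 0x3C1B.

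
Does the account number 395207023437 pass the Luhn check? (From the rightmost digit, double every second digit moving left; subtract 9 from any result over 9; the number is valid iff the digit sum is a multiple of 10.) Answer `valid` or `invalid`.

valid

From the right, keep odd positions and double even positions (subtract 9 from any doubled value over 9):
  doubled (positions 2,4,...): 6 6 0 0 1 6 → sum 19
  kept (positions 1,3,...): 7 4 2 7 2 9 → sum 31
Total = 50.
50 mod 10 = 0, so the number is valid.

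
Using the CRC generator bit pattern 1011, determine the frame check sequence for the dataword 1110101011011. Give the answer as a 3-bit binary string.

Append 3 zeros: 1110101011011000. Divide by 1011 (XOR where the leading bit is 1):
  pos 0: 1110 XOR 1011 = 0101
  pos 1: 1011 XOR 1011 = 0000
  pos 6: 1011 XOR 1011 = 0000
  pos 11: 1100 XOR 1011 = 0111
  pos 12: 1110 XOR 1011 = 0101
Remainder (last 3 bits) = 101. This is the CRC / FCS.

101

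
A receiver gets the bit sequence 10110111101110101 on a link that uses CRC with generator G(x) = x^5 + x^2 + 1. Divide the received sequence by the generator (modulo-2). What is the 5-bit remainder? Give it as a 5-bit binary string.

00001

Modulo-2 division of 10110111101110101 by 100101:
  pos 0: 101101 XOR 100101 = 001000
  pos 2: 100011 XOR 100101 = 000110
  pos 5: 110101 XOR 100101 = 010000
  pos 6: 100001 XOR 100101 = 000100
  pos 9: 100101 XOR 100101 = 000000
Remainder = 00001 (nonzero — an error is detected).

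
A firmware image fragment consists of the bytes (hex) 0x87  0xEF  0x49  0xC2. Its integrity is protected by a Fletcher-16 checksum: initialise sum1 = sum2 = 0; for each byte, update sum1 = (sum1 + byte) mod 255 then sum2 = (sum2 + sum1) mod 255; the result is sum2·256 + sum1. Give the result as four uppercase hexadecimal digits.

Running sums (mod 255):
  after byte 0 (0x87): sum1=135, sum2=135
  after byte 1 (0xEF): sum1=119, sum2=254
  after byte 2 (0x49): sum1=192, sum2=191
  after byte 3 (0xC2): sum1=131, sum2=67
Checksum = sum2·256 + sum1 = 67·256 + 131 = 17283 = 0x4383.

4383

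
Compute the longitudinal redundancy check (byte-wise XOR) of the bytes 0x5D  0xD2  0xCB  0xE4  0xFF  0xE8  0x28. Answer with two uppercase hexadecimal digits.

XOR the bytes together:
  start with 0x5D
  0x5D ⊕ 0xD2 = 0x8F
  0x8F ⊕ 0xCB = 0x44
  0x44 ⊕ 0xE4 = 0xA0
  0xA0 ⊕ 0xFF = 0x5F
  0x5F ⊕ 0xE8 = 0xB7
  0xB7 ⊕ 0x28 = 0x9F

9F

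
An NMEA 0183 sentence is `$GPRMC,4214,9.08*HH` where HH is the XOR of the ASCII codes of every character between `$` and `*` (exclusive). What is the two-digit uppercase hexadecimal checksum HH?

57

XOR the ASCII codes of the payload characters:
  'G' = 0x47 → acc = 0x47
  'P' = 0x50 → acc = 0x17
  'R' = 0x52 → acc = 0x45
  'M' = 0x4D → acc = 0x08
  'C' = 0x43 → acc = 0x4B
  ',' = 0x2C → acc = 0x67
  '4' = 0x34 → acc = 0x53
  '2' = 0x32 → acc = 0x61
  '1' = 0x31 → acc = 0x50
  '4' = 0x34 → acc = 0x64
  ',' = 0x2C → acc = 0x48
  '9' = 0x39 → acc = 0x71
  '.' = 0x2E → acc = 0x5F
  '0' = 0x30 → acc = 0x6F
  '8' = 0x38 → acc = 0x57
Checksum = 0x57.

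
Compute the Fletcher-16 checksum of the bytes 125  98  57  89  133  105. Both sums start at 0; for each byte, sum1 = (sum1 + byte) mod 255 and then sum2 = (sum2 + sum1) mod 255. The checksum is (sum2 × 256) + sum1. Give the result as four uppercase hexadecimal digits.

4261

Running sums (mod 255):
  after byte 0 (125): sum1=125, sum2=125
  after byte 1 (98): sum1=223, sum2=93
  after byte 2 (57): sum1=25, sum2=118
  after byte 3 (89): sum1=114, sum2=232
  after byte 4 (133): sum1=247, sum2=224
  after byte 5 (105): sum1=97, sum2=66
Checksum = sum2·256 + sum1 = 66·256 + 97 = 16993 = 0x4261.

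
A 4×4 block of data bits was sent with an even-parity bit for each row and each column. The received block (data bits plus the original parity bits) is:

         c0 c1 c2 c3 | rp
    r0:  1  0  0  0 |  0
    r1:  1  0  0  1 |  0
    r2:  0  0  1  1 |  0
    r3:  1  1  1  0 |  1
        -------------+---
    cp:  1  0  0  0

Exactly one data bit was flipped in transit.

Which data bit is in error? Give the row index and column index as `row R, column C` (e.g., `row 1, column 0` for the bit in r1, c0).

row 0, column 1

Recompute each row's even parity and compare to rp:
  r0: data parity 1, sent rp 0 → mismatch
  r1: data parity 0, sent rp 0 → ok
  r2: data parity 0, sent rp 0 → ok
  r3: data parity 1, sent rp 1 → ok
Recompute each column's even parity and compare to cp:
  c0: data parity 1, sent cp 1 → ok
  c1: data parity 1, sent cp 0 → mismatch
  c2: data parity 0, sent cp 0 → ok
  c3: data parity 0, sent cp 0 → ok
Exactly one row (r0) and one column (c1) fail → the flipped bit is at their intersection.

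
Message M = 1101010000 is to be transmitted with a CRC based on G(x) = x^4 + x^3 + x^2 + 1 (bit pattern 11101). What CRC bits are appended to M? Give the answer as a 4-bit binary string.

0011

Append 4 zeros: 11010100000000. Divide by 11101 (XOR where the leading bit is 1):
  pos 0: 11010 XOR 11101 = 00111
  pos 2: 11110 XOR 11101 = 00011
  pos 5: 11000 XOR 11101 = 00101
  pos 7: 10100 XOR 11101 = 01001
  pos 8: 10010 XOR 11101 = 01111
  pos 9: 11110 XOR 11101 = 00011
Remainder (last 4 bits) = 0011. This is the CRC / FCS.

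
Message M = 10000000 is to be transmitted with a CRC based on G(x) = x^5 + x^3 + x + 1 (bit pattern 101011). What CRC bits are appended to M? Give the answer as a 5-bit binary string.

11010

Append 5 zeros: 1000000000000. Divide by 101011 (XOR where the leading bit is 1):
  pos 0: 100000 XOR 101011 = 001011
  pos 2: 101100 XOR 101011 = 000111
  pos 5: 111000 XOR 101011 = 010011
  pos 6: 100110 XOR 101011 = 001101
Remainder (last 5 bits) = 11010. This is the CRC / FCS.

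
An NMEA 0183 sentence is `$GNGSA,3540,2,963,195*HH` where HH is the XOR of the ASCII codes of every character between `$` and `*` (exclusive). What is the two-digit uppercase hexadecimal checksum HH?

XOR the ASCII codes of the payload characters:
  'G' = 0x47 → acc = 0x47
  'N' = 0x4E → acc = 0x09
  'G' = 0x47 → acc = 0x4E
  'S' = 0x53 → acc = 0x1D
  'A' = 0x41 → acc = 0x5C
  ',' = 0x2C → acc = 0x70
  '3' = 0x33 → acc = 0x43
  '5' = 0x35 → acc = 0x76
  '4' = 0x34 → acc = 0x42
  '0' = 0x30 → acc = 0x72
  ',' = 0x2C → acc = 0x5E
  '2' = 0x32 → acc = 0x6C
  ',' = 0x2C → acc = 0x40
  '9' = 0x39 → acc = 0x79
  '6' = 0x36 → acc = 0x4F
  '3' = 0x33 → acc = 0x7C
  ',' = 0x2C → acc = 0x50
  '1' = 0x31 → acc = 0x61
  '9' = 0x39 → acc = 0x58
  '5' = 0x35 → acc = 0x6D
Checksum = 0x6D.

6D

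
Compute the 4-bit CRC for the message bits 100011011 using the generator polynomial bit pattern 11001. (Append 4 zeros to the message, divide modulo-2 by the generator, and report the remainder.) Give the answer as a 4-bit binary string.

Append 4 zeros: 1000110110000. Divide by 11001 (XOR where the leading bit is 1):
  pos 0: 10001 XOR 11001 = 01000
  pos 1: 10001 XOR 11001 = 01000
  pos 2: 10000 XOR 11001 = 01001
  pos 3: 10011 XOR 11001 = 01010
  pos 4: 10101 XOR 11001 = 01100
  pos 5: 11000 XOR 11001 = 00001
Remainder (last 4 bits) = 1000. This is the CRC / FCS.

1000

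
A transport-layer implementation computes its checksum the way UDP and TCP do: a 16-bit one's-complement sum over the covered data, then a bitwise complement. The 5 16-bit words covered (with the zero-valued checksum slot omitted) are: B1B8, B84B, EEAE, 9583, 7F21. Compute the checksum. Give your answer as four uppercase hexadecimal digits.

92A7

One's-complement addition (fold any carry out of bit 15 back into bit 0):
  0xB1B8 + 0xB84B = 0x16A03 → wrap carry → 0x6A04
  0x6A04 + 0xEEAE = 0x158B2 → wrap carry → 0x58B3
  0x58B3 + 0x9583 = 0x0EE36
  0xEE36 + 0x7F21 = 0x16D57 → wrap carry → 0x6D58
One's-complement sum = 0x6D58.
Checksum = ~0x6D58 & 0xFFFF = 0x92A7.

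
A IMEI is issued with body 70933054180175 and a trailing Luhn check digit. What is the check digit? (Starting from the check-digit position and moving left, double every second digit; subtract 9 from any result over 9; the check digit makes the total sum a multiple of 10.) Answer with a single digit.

4

Partial digits right→left: 5 7 1 0 8 1 4 5 0 3 3 9 0 7
Double every second digit counting from the check-digit position (so the 1st, 3rd, 5th, ... of the partial from the right).
  doubled (with −9 where >9): 1 2 7 8 0 6 0 → sum 24
  kept as-is: 7 0 1 5 3 9 7 → sum 32
Total = 24 + 32 = 56.
Check digit = (10 − (56 mod 10)) mod 10 = 4.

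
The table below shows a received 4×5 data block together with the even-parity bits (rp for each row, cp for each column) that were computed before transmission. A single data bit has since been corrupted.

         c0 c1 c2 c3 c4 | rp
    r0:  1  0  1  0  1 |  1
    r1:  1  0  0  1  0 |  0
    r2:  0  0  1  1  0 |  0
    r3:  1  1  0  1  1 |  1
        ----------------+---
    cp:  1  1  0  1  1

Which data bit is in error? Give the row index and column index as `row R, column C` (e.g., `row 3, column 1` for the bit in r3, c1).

row 3, column 4

Recompute each row's even parity and compare to rp:
  r0: data parity 1, sent rp 1 → ok
  r1: data parity 0, sent rp 0 → ok
  r2: data parity 0, sent rp 0 → ok
  r3: data parity 0, sent rp 1 → mismatch
Recompute each column's even parity and compare to cp:
  c0: data parity 1, sent cp 1 → ok
  c1: data parity 1, sent cp 1 → ok
  c2: data parity 0, sent cp 0 → ok
  c3: data parity 1, sent cp 1 → ok
  c4: data parity 0, sent cp 1 → mismatch
Exactly one row (r3) and one column (c4) fail → the flipped bit is at their intersection.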